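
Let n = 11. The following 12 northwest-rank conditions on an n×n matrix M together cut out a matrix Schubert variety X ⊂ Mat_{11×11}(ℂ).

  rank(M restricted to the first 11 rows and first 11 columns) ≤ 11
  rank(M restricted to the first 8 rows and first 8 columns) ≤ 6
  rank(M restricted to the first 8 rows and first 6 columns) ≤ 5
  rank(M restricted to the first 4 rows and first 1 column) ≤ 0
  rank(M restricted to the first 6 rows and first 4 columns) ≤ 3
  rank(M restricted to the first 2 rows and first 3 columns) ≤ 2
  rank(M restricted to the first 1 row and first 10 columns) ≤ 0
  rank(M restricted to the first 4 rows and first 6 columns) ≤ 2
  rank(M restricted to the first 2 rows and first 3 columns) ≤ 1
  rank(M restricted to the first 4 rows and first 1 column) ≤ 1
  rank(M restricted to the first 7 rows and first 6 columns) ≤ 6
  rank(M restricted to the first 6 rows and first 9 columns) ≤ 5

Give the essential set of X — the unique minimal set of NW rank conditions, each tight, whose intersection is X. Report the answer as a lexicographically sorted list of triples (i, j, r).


Computing R[i][j] = min implied NW-rank bound (n=11, 12 conditions):

  R[1]: 0  0  0  0  0  0  0  0  0  0  1
  R[2]: 0  1  1  1  1  1  1  1  1  1  2
  R[3]: 0  1  2  2  2  2  2  2  2  2  3
  R[4]: 0  1  2  2  2  2  3  3  3  3  4
  R[5]: 1  2  3  3  3  3  4  4  4  4  5
  R[6]: 1  2  3  3  4  4  5  5  5  5  6
  R[7]: 1  2  3  4  5  5  6  6  6  6  7
  R[8]: 1  2  3  4  5  5  6  6  7  7  8
  R[9]: 1  2  3  4  5  6  7  7  8  8  9
  R[10]: 1  2  3  4  5  6  7  8  9  9  10
  R[11]: 1  2  3  4  5  6  7  8  9  10  11

second differences of R give the permutation w = (11, 2, 3, 7, 1, 5, 4, 9, 6, 8, 10).

6 SE-corners of the 19-cell Rothe diagram give Ess(w):

[(1, 10, 0), (4, 1, 0), (4, 6, 2), (6, 4, 3), (8, 6, 5), (8, 8, 6)]


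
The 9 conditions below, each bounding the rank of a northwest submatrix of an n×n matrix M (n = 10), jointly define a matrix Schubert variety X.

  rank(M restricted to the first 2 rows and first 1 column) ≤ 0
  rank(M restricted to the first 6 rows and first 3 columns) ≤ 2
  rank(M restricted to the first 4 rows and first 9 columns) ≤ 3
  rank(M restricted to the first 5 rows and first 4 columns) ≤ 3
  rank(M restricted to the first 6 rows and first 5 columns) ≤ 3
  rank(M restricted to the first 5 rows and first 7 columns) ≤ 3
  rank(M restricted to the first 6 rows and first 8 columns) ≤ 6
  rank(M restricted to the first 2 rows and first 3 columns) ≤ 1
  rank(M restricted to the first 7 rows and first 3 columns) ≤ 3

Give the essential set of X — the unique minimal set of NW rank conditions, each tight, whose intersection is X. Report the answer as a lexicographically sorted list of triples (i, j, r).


The tightest implied rank at each (i,j), from the 9 conditions:

  R[1]: 0  1  1  1  1  1  1  1  1  1
  R[2]: 0  1  1  2  2  2  2  2  2  2
  R[3]: 1  2  2  3  3  3  3  3  3  3
  R[4]: 1  2  2  3  3  3  3  3  3  4
  R[5]: 1  2  2  3  3  3  3  4  4  5
  R[6]: 1  2  2  3  3  4  4  5  5  6
  R[7]: 1  2  3  4  4  5  5  6  6  7
  R[8]: 1  2  3  4  5  6  6  7  7  8
  R[9]: 1  2  3  4  5  6  7  8  8  9
  R[10]: 1  2  3  4  5  6  7  8  9  10

reading off 1-entries of Δ²R: w = (2, 4, 1, 10, 8, 6, 3, 5, 7, 9).

Rothe diagram D(w) (15 cells), 6 SE-corners (essential conditions):

[(2, 1, 0), (2, 3, 1), (4, 9, 3), (5, 7, 3), (6, 3, 2), (6, 5, 3)]


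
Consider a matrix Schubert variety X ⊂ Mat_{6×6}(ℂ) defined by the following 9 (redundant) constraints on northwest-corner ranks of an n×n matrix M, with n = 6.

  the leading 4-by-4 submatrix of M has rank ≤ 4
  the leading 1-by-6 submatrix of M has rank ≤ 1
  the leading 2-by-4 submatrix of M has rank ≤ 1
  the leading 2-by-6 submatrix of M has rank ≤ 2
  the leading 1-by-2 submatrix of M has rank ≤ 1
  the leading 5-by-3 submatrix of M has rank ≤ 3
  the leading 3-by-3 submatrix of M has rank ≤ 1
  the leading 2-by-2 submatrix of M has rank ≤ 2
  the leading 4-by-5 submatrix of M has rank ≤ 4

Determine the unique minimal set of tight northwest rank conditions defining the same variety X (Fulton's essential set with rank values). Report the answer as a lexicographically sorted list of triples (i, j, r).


Propagating the 9 rank bounds to every northwest block:

  i=1: 1 1 1 1 1 1
  i=2: 1 1 1 1 2 2
  i=3: 1 1 1 2 3 3
  i=4: 1 2 2 3 4 4
  i=5: 1 2 3 4 5 5
  i=6: 1 2 3 4 5 6

giving w = (1, 5, 4, 2, 3, 6) via Δ²R.

D(w) has 5 cells with 2 SE-corners; essential set:

[(2, 4, 1), (3, 3, 1)]


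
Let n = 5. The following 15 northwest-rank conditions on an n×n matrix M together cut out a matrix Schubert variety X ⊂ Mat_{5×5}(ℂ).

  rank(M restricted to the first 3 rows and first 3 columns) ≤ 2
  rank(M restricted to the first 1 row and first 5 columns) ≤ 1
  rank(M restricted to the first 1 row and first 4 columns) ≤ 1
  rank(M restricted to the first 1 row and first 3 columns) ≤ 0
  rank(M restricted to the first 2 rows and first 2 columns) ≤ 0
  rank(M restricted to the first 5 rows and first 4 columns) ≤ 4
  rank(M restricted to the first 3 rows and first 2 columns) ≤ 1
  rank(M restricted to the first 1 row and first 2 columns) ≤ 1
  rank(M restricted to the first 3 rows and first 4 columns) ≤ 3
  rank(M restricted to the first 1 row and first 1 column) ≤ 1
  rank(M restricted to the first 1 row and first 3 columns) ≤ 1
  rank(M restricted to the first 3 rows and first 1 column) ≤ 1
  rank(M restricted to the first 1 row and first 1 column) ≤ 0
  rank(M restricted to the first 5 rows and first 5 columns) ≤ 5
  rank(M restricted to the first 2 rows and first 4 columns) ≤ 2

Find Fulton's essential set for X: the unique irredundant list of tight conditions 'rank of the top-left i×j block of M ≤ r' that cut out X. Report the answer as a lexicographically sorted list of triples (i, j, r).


Propagating the 15 rank bounds to every northwest block:

  row 1: 0 0 0 1 1
  row 2: 0 0 1 2 2
  row 3: 1 1 2 3 3
  row 4: 1 2 3 4 4
  row 5: 1 2 3 4 5

hence w(1..5) = (4, 3, 1, 2, 5).

Fulton essential set (2 of the 5 Rothe cells):

[(1, 3, 0), (2, 2, 0)]


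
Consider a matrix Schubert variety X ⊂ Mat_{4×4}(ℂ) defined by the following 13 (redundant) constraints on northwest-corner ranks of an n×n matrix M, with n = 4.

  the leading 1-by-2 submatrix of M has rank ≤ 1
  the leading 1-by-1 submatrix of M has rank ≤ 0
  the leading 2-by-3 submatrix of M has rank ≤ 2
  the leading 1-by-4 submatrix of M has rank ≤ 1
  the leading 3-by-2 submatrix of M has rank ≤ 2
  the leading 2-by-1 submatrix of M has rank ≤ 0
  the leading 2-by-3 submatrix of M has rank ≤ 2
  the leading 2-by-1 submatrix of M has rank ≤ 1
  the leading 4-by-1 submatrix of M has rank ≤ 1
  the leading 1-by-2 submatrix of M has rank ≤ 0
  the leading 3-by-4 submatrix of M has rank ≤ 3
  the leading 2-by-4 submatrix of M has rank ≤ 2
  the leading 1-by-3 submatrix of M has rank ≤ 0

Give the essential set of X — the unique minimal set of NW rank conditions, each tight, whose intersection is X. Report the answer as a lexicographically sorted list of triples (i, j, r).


The tightest implied rank at each (i,j), from the 13 conditions:

  0 | 0 | 0 | 1
  0 | 1 | 1 | 2
  1 | 2 | 2 | 3
  1 | 2 | 3 | 4

reading off 1-entries of Δ²R: w = (4, 2, 1, 3).

D(w) has 4 cells with 2 SE-corners; essential set:

[(1, 3, 0), (2, 1, 0)]


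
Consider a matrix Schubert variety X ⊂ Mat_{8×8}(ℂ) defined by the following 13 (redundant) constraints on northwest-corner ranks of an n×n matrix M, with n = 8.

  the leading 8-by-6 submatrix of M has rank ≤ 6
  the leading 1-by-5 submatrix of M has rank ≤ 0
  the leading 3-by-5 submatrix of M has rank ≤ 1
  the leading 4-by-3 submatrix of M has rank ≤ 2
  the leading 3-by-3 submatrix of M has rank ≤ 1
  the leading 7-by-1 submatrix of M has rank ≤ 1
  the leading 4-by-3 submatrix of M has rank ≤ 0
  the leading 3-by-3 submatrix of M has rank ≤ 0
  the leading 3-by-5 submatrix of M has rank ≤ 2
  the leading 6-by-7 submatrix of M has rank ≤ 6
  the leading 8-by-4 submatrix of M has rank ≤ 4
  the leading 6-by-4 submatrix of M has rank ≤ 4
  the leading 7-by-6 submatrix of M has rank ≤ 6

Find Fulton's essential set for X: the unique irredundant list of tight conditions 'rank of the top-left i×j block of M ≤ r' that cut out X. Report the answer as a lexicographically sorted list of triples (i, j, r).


Rank table r_w(8×8) implied by the 13 constraints:

  R[1]: 0  0  0  0  0  1  1  1
  R[2]: 0  0  0  1  1  2  2  2
  R[3]: 0  0  0  1  1  2  3  3
  R[4]: 0  0  0  1  2  3  4  4
  R[5]: 1  1  1  2  3  4  5  5
  R[6]: 1  2  2  3  4  5  6  6
  R[7]: 1  2  3  4  5  6  7  7
  R[8]: 1  2  3  4  5  6  7  8

reading off 1-entries of Δ²R: w = (6, 4, 7, 5, 1, 2, 3, 8).

D(w) has 15 cells with 3 SE-corners; essential set:

[(1, 5, 0), (3, 5, 1), (4, 3, 0)]


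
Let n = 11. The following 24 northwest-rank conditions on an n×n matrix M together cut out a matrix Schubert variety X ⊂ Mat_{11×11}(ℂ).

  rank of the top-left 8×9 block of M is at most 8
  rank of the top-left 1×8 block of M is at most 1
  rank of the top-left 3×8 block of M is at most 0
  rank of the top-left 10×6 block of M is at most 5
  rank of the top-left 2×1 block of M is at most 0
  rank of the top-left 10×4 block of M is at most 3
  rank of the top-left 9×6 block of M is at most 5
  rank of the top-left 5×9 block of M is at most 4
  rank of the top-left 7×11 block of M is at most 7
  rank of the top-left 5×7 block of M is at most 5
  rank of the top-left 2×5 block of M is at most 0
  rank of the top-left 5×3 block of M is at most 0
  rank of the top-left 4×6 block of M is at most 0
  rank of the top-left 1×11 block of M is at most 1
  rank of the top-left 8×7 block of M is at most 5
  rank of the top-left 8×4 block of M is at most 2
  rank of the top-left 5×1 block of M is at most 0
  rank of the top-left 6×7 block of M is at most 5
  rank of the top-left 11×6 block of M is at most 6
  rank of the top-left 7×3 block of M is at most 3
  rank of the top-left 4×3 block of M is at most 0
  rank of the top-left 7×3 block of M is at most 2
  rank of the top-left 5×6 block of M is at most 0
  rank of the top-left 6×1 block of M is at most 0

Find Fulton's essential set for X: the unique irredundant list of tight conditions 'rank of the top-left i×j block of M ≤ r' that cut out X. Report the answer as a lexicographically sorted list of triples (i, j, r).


Propagating the 24 rank bounds to every northwest block:

  i=1: 0, 0, 0, 0, 0, 0, 0, 0, 1, 1, 1
  i=2: 0, 0, 0, 0, 0, 0, 0, 0, 1, 2, 2
  i=3: 0, 0, 0, 0, 0, 0, 0, 0, 1, 2, 3
  i=4: 0, 0, 0, 0, 0, 0, 1, 1, 2, 3, 4
  i=5: 0, 0, 0, 0, 0, 0, 1, 2, 3, 4, 5
  i=6: 0, 1, 1, 1, 1, 1, 2, 3, 4, 5, 6
  i=7: 1, 2, 2, 2, 2, 2, 3, 4, 5, 6, 7
  i=8: 1, 2, 2, 2, 3, 3, 4, 5, 6, 7, 8
  i=9: 1, 2, 3, 3, 4, 4, 5, 6, 7, 8, 9
  i=10: 1, 2, 3, 3, 4, 5, 6, 7, 8, 9, 10
  i=11: 1, 2, 3, 4, 5, 6, 7, 8, 9, 10, 11

the unique w with this rank table is (9, 10, 11, 7, 8, 2, 1, 5, 3, 6, 4).

ℓ(w)=40; the 5 essential cells (i,j,r):

[(3, 8, 0), (5, 6, 0), (6, 1, 0), (8, 4, 2), (10, 4, 3)]


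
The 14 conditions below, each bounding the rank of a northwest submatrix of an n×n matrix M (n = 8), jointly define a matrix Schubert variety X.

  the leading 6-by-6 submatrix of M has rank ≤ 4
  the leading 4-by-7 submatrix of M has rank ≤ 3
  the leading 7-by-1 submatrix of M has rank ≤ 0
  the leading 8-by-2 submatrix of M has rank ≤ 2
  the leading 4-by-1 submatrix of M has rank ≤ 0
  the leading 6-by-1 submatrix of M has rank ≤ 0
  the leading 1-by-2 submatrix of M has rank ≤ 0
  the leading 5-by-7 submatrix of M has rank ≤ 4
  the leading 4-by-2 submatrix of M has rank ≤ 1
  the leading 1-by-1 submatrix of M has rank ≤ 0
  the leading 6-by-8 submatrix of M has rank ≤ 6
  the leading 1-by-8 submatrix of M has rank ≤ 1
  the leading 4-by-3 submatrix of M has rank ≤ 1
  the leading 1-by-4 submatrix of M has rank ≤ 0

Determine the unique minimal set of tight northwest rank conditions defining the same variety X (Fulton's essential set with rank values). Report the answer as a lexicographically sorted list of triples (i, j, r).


Reconstructing r_w from the 14 given conditions:

  R[1]: 0 | 0 | 0 | 0 | 1 | 1 | 1 | 1
  R[2]: 0 | 1 | 1 | 1 | 2 | 2 | 2 | 2
  R[3]: 0 | 1 | 1 | 2 | 3 | 3 | 3 | 3
  R[4]: 0 | 1 | 1 | 2 | 3 | 3 | 3 | 4
  R[5]: 0 | 1 | 2 | 3 | 4 | 4 | 4 | 5
  R[6]: 0 | 1 | 2 | 3 | 4 | 4 | 5 | 6
  R[7]: 0 | 1 | 2 | 3 | 4 | 5 | 6 | 7
  R[8]: 1 | 2 | 3 | 4 | 5 | 6 | 7 | 8

the unique w with this rank table is (5, 2, 4, 8, 3, 7, 6, 1).

D(w) has 15 cells with 5 SE-corners; essential set:

[(1, 4, 0), (4, 3, 1), (4, 7, 3), (6, 6, 4), (7, 1, 0)]


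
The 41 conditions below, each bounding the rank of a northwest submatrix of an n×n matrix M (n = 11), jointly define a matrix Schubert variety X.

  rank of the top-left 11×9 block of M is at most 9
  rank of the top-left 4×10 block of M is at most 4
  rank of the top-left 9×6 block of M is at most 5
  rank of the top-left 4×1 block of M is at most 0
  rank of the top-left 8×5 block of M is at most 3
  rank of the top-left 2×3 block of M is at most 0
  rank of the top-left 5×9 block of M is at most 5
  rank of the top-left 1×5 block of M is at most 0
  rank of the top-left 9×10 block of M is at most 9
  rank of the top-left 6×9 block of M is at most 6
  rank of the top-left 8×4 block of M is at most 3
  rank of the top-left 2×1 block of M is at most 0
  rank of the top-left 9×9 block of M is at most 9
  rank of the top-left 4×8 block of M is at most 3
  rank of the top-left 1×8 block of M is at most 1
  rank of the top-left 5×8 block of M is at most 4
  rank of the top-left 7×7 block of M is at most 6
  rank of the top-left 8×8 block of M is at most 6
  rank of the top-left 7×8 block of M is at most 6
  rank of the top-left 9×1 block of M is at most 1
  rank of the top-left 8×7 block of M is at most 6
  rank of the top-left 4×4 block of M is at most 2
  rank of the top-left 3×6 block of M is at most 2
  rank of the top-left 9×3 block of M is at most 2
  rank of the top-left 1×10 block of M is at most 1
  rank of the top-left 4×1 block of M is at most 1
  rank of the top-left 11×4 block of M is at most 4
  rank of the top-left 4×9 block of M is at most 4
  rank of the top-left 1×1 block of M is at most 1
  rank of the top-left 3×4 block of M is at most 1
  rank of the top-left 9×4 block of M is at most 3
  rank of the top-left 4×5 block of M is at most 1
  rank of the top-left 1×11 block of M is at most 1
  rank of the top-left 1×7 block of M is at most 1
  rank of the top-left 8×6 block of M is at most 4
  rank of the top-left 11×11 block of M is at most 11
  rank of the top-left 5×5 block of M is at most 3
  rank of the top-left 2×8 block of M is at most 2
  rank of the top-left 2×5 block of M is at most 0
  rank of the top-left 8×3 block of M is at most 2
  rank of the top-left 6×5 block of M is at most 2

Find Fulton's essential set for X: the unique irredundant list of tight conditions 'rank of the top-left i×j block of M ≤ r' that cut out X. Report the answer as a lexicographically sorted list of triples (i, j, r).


Recovering R(i,j) via the rank-extension bound from the 41 conditions:

  0, 0, 0, 0, 0, 1, 1, 1, 1, 1, 1
  0, 0, 0, 0, 0, 1, 2, 2, 2, 2, 2
  0, 1, 1, 1, 1, 2, 3, 3, 3, 3, 3
  0, 1, 1, 1, 1, 2, 3, 3, 4, 4, 4
  1, 2, 2, 2, 2, 3, 4, 4, 5, 5, 5
  1, 2, 2, 2, 2, 3, 4, 5, 6, 6, 6
  1, 2, 2, 3, 3, 4, 5, 6, 7, 7, 7
  1, 2, 2, 3, 3, 4, 5, 6, 7, 8, 8
  1, 2, 2, 3, 4, 5, 6, 7, 8, 9, 9
  1, 2, 3, 4, 5, 6, 7, 8, 9, 10, 10
  1, 2, 3, 4, 5, 6, 7, 8, 9, 10, 11

the unique w with this rank table is (6, 7, 2, 9, 1, 8, 4, 10, 5, 3, 11).

Fulton essential set (7 of the 23 Rothe cells):

[(2, 5, 0), (4, 1, 0), (4, 5, 1), (4, 8, 3), (6, 5, 2), (8, 5, 3), (9, 3, 2)]


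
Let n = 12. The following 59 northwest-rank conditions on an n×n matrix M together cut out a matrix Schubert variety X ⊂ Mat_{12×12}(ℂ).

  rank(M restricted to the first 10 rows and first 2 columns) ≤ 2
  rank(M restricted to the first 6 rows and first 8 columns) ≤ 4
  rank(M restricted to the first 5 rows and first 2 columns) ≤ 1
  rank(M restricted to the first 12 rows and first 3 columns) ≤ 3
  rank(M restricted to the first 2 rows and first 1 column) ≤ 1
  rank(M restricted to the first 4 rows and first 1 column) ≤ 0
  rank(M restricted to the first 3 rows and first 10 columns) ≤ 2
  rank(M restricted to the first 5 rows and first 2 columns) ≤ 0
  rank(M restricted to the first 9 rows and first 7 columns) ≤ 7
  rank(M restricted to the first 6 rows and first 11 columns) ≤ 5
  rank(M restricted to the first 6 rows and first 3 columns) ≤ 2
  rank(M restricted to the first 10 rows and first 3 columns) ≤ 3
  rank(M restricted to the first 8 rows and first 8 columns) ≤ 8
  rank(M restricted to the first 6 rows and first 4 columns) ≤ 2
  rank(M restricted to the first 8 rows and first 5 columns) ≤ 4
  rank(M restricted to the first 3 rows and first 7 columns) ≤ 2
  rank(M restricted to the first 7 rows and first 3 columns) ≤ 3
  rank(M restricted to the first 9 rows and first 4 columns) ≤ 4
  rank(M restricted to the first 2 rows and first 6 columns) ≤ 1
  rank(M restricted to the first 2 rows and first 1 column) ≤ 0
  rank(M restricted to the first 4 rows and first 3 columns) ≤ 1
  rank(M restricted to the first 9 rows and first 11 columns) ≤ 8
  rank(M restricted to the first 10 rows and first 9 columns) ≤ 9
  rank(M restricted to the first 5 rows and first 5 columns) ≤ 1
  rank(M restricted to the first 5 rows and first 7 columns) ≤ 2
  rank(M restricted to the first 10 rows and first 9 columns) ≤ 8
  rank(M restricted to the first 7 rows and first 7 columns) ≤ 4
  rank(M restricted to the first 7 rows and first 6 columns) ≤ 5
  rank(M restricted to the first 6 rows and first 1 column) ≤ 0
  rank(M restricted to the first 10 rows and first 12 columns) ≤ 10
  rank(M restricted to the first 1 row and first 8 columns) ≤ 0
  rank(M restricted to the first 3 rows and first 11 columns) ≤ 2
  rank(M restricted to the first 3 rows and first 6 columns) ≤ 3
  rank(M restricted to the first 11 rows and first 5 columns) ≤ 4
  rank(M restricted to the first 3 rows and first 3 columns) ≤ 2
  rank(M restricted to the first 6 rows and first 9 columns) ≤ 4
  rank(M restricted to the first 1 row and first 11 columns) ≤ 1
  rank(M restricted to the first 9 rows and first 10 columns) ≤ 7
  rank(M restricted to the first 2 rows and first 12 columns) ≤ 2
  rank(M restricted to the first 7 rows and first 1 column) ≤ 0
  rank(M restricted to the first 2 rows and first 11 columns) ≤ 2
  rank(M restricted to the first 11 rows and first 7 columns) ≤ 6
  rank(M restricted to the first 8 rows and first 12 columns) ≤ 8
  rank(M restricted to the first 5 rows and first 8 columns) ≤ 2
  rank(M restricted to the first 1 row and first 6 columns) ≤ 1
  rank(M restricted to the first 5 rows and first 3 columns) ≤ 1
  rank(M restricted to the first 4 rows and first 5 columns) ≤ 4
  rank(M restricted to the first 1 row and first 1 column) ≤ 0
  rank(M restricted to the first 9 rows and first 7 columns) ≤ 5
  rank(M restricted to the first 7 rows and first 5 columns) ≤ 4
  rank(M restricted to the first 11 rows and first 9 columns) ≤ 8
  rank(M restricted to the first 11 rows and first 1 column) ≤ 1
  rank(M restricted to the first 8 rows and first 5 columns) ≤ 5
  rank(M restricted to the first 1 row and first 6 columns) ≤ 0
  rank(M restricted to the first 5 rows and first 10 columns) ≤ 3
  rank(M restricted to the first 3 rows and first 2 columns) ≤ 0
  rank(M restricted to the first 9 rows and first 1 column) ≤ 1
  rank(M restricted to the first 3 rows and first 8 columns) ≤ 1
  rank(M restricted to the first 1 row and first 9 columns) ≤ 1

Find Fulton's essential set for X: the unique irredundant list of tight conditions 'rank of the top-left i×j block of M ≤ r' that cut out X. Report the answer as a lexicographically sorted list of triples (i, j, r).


Propagating the 59 rank bounds to every northwest block:

  row 1: 0, 0, 0, 0, 0, 0, 0, 0, 1, 1, 1, 1
  row 2: 0, 0, 1, 1, 1, 1, 1, 1, 2, 2, 2, 2
  row 3: 0, 0, 1, 1, 1, 1, 1, 1, 2, 2, 2, 3
  row 4: 0, 0, 1, 1, 1, 2, 2, 2, 3, 3, 3, 4
  row 5: 0, 0, 1, 1, 1, 2, 2, 2, 3, 3, 4, 5
  row 6: 0, 1, 2, 2, 2, 3, 3, 3, 4, 4, 5, 6
  row 7: 0, 1, 2, 3, 3, 4, 4, 4, 5, 5, 6, 7
  row 8: 1, 2, 3, 4, 4, 5, 5, 5, 6, 6, 7, 8
  row 9: 1, 2, 3, 4, 4, 5, 5, 6, 7, 7, 8, 9
  row 10: 1, 2, 3, 4, 4, 5, 6, 7, 8, 8, 9, 10
  row 11: 1, 2, 3, 4, 4, 5, 6, 7, 8, 9, 10, 11
  row 12: 1, 2, 3, 4, 5, 6, 7, 8, 9, 10, 11, 12

second differences of R give the permutation w = (9, 3, 12, 6, 11, 2, 4, 1, 8, 7, 10, 5).

Fulton essential set (10 of the 36 Rothe cells):

[(1, 8, 0), (3, 8, 1), (3, 11, 2), (5, 2, 0), (5, 5, 1), (5, 8, 2), (5, 10, 3), (7, 1, 0), (9, 7, 5), (11, 5, 4)]


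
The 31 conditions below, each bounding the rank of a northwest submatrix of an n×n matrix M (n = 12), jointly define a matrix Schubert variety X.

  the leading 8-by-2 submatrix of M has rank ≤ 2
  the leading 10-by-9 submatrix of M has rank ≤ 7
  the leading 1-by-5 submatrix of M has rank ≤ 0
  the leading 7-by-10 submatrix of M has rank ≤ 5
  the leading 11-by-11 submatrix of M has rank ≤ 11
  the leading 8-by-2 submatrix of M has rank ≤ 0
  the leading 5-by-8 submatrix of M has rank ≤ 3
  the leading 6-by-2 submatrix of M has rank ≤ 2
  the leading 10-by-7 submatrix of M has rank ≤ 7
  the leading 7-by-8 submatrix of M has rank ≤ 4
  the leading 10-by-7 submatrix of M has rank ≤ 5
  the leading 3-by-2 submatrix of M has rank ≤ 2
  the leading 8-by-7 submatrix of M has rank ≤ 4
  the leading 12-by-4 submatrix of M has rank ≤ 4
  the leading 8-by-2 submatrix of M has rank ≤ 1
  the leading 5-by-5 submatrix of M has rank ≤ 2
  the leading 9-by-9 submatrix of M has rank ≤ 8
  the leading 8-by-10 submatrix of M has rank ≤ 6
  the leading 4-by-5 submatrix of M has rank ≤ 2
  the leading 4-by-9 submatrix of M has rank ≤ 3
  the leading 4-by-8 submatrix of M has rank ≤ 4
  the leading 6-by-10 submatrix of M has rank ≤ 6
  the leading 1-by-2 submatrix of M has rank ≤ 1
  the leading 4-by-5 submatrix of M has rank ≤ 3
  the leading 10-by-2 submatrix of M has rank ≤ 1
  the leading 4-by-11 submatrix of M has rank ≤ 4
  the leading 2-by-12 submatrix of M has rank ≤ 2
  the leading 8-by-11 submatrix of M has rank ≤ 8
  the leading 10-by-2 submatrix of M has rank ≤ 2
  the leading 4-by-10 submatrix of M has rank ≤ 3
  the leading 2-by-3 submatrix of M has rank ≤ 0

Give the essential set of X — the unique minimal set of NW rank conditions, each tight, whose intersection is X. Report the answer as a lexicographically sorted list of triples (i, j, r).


Reconstructing r_w from the 31 given conditions:

  row 1: 0, 0, 0, 0, 0, 1, 1, 1, 1, 1, 1, 1
  row 2: 0, 0, 0, 1, 1, 2, 2, 2, 2, 2, 2, 2
  row 3: 0, 0, 1, 2, 2, 3, 3, 3, 3, 3, 3, 3
  row 4: 0, 0, 1, 2, 2, 3, 3, 3, 3, 3, 4, 4
  row 5: 0, 0, 1, 2, 2, 3, 3, 3, 4, 4, 5, 5
  row 6: 0, 0, 1, 2, 3, 4, 4, 4, 5, 5, 6, 6
  row 7: 0, 0, 1, 2, 3, 4, 4, 4, 5, 5, 6, 7
  row 8: 0, 0, 1, 2, 3, 4, 4, 5, 6, 6, 7, 8
  row 9: 1, 1, 2, 3, 4, 5, 5, 6, 7, 7, 8, 9
  row 10: 1, 1, 2, 3, 4, 5, 5, 6, 7, 8, 9, 10
  row 11: 1, 2, 3, 4, 5, 6, 6, 7, 8, 9, 10, 11
  row 12: 1, 2, 3, 4, 5, 6, 7, 8, 9, 10, 11, 12

hence w(1..12) = (6, 4, 3, 11, 9, 5, 12, 8, 1, 10, 2, 7).

11 SE-corners of the 34-cell Rothe diagram give Ess(w):

[(1, 5, 0), (2, 3, 0), (4, 10, 3), (5, 5, 2), (5, 8, 3), (7, 8, 4), (7, 10, 5), (8, 2, 0), (8, 7, 4), (10, 2, 1), (10, 7, 5)]


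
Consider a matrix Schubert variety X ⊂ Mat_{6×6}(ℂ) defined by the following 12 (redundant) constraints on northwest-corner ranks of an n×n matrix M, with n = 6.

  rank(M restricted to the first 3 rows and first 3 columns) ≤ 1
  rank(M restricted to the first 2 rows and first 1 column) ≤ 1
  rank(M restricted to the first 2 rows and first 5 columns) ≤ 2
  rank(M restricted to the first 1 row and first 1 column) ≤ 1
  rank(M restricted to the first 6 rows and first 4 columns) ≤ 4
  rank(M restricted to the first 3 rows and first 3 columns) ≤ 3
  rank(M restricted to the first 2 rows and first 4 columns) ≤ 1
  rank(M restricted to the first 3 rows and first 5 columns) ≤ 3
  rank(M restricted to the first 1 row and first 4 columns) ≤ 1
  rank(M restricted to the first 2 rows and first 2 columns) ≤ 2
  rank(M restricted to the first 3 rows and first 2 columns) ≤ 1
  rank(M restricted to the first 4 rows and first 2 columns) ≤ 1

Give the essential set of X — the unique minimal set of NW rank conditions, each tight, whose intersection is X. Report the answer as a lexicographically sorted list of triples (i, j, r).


Rank table r_w(6×6) implied by the 12 constraints:

  1 1 1 1 1 1
  1 1 1 1 2 2
  1 1 1 2 3 3
  1 1 2 3 4 4
  1 2 3 4 5 5
  1 2 3 4 5 6

hence w(1..6) = (1, 5, 4, 3, 2, 6).

Rothe diagram D(w) (6 cells), 3 SE-corners (essential conditions):

[(2, 4, 1), (3, 3, 1), (4, 2, 1)]


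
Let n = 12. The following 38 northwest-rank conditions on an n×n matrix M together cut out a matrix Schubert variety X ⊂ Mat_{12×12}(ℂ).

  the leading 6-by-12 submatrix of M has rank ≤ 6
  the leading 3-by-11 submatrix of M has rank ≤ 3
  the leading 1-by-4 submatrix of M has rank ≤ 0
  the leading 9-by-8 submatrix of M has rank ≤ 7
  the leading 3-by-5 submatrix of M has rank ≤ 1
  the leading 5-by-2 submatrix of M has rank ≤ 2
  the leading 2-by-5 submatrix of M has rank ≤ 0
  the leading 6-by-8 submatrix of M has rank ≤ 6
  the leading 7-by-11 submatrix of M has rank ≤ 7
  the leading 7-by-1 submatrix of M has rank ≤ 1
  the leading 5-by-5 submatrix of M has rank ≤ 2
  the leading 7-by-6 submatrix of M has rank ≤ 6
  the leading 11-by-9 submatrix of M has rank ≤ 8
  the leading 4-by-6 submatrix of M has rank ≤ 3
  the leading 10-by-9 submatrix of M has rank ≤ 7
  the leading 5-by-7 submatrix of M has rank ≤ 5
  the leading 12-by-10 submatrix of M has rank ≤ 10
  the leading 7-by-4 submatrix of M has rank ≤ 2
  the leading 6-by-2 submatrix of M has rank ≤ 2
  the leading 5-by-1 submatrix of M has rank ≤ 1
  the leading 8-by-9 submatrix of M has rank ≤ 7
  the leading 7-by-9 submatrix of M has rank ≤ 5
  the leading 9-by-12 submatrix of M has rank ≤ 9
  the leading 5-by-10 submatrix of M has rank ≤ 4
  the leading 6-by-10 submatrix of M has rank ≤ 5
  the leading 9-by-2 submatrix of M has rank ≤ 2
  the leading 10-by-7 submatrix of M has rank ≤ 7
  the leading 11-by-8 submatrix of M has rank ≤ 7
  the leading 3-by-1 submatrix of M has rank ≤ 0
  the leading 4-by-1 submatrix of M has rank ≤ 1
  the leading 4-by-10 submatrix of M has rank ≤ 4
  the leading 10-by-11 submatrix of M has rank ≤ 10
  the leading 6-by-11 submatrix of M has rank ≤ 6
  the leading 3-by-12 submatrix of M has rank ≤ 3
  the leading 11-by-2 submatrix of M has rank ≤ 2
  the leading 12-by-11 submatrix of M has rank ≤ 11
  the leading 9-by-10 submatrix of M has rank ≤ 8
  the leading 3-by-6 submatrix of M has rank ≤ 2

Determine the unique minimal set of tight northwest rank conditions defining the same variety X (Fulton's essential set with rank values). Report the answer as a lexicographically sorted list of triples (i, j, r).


Propagating the 38 rank bounds to every northwest block:

  i=1: 0  0  0  0  0  1  1  1  1  1  1  1
  i=2: 0  0  0  0  0  1  2  2  2  2  2  2
  i=3: 0  1  1  1  1  2  3  3  3  3  3  3
  i=4: 1  2  2  2  2  3  4  4  4  4  4  4
  i=5: 1  2  2  2  2  3  4  4  4  4  5  5
  i=6: 1  2  2  2  3  4  5  5  5  5  6  6
  i=7: 1  2  2  2  3  4  5  5  5  6  7  7
  i=8: 1  2  3  3  4  5  6  6  6  7  8  8
  i=9: 1  2  3  4  5  6  7  7  7  8  9  9
  i=10: 1  2  3  4  5  6  7  7  7  8  9  10
  i=11: 1  2  3  4  5  6  7  7  8  9  10  11
  i=12: 1  2  3  4  5  6  7  8  9  10  11  12

reading off 1-entries of Δ²R: w = (6, 7, 2, 1, 11, 5, 10, 3, 4, 12, 9, 8).

D(w) has 26 cells with 8 SE-corners; essential set:

[(2, 5, 0), (3, 1, 0), (5, 5, 2), (5, 10, 4), (7, 4, 2), (7, 9, 5), (10, 9, 7), (11, 8, 7)]


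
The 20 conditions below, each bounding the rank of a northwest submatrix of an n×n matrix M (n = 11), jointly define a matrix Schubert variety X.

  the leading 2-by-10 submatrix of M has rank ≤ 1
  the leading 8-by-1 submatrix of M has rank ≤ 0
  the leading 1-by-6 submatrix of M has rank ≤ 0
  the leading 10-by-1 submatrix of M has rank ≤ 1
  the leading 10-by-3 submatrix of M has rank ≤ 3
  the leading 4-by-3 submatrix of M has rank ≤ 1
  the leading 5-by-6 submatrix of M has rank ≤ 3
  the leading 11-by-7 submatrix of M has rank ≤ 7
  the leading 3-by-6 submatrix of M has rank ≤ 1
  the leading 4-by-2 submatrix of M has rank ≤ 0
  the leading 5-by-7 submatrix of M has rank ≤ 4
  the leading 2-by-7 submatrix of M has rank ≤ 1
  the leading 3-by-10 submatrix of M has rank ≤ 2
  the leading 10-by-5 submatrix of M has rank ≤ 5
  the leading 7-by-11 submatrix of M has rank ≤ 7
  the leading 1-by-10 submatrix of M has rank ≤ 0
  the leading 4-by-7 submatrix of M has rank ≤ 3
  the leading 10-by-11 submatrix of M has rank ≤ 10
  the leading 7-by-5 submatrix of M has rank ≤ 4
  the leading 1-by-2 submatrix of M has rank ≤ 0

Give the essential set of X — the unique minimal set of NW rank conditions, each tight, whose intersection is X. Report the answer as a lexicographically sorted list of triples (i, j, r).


Reconstructing r_w from the 20 given conditions:

  i=1: 0 | 0 | 0 | 0 | 0 | 0 | 0 | 0 | 0 | 0 | 1
  i=2: 0 | 0 | 1 | 1 | 1 | 1 | 1 | 1 | 1 | 1 | 2
  i=3: 0 | 0 | 1 | 1 | 1 | 1 | 2 | 2 | 2 | 2 | 3
  i=4: 0 | 0 | 1 | 2 | 2 | 2 | 3 | 3 | 3 | 3 | 4
  i=5: 0 | 1 | 2 | 3 | 3 | 3 | 4 | 4 | 4 | 4 | 5
  i=6: 0 | 1 | 2 | 3 | 4 | 4 | 5 | 5 | 5 | 5 | 6
  i=7: 0 | 1 | 2 | 3 | 4 | 5 | 6 | 6 | 6 | 6 | 7
  i=8: 0 | 1 | 2 | 3 | 4 | 5 | 6 | 7 | 7 | 7 | 8
  i=9: 1 | 2 | 3 | 4 | 5 | 6 | 7 | 8 | 8 | 8 | 9
  i=10: 1 | 2 | 3 | 4 | 5 | 6 | 7 | 8 | 9 | 9 | 10
  i=11: 1 | 2 | 3 | 4 | 5 | 6 | 7 | 8 | 9 | 10 | 11

the unique w with this rank table is (11, 3, 7, 4, 2, 5, 6, 8, 1, 9, 10).

Rothe diagram D(w) (23 cells), 4 SE-corners (essential conditions):

[(1, 10, 0), (3, 6, 1), (4, 2, 0), (8, 1, 0)]


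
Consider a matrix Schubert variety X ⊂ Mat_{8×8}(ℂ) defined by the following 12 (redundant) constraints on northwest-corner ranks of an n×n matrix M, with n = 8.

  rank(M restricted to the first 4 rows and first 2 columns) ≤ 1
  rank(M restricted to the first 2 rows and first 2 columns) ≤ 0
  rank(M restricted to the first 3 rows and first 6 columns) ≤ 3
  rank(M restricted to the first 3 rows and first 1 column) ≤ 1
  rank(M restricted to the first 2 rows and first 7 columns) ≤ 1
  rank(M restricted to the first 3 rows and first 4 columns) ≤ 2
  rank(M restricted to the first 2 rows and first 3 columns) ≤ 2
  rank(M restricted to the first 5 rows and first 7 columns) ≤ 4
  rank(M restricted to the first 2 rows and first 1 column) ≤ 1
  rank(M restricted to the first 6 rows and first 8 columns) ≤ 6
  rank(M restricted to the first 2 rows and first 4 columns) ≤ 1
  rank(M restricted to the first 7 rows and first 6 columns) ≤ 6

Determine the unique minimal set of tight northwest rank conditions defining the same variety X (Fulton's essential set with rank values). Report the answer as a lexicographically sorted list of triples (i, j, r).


Recovering R(i,j) via the rank-extension bound from the 12 conditions:

  0 0 1 1 1 1 1 1
  0 0 1 1 1 1 1 2
  1 1 2 2 2 2 2 3
  1 1 2 3 3 3 3 4
  1 2 3 4 4 4 4 5
  1 2 3 4 5 5 5 6
  1 2 3 4 5 6 6 7
  1 2 3 4 5 6 7 8

hence w(1..8) = (3, 8, 1, 4, 2, 5, 6, 7).

|D(w)|=9, |Ess(w)|=3:

[(2, 2, 0), (2, 7, 1), (4, 2, 1)]


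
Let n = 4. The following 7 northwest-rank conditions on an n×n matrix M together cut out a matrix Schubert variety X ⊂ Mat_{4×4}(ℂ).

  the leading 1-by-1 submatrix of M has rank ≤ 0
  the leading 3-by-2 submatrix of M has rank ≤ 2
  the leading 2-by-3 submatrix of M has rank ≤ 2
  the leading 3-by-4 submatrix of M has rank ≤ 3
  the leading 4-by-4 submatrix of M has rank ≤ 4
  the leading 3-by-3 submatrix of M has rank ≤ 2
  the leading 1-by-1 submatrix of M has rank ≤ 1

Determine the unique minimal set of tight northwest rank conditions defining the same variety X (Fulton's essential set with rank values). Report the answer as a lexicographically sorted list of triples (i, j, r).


Recovering R(i,j) via the rank-extension bound from the 7 conditions:

  0 1 1 1
  1 2 2 2
  1 2 2 3
  1 2 3 4

the unique w with this rank table is (2, 1, 4, 3).

ℓ(w)=2; the 2 essential cells (i,j,r):

[(1, 1, 0), (3, 3, 2)]


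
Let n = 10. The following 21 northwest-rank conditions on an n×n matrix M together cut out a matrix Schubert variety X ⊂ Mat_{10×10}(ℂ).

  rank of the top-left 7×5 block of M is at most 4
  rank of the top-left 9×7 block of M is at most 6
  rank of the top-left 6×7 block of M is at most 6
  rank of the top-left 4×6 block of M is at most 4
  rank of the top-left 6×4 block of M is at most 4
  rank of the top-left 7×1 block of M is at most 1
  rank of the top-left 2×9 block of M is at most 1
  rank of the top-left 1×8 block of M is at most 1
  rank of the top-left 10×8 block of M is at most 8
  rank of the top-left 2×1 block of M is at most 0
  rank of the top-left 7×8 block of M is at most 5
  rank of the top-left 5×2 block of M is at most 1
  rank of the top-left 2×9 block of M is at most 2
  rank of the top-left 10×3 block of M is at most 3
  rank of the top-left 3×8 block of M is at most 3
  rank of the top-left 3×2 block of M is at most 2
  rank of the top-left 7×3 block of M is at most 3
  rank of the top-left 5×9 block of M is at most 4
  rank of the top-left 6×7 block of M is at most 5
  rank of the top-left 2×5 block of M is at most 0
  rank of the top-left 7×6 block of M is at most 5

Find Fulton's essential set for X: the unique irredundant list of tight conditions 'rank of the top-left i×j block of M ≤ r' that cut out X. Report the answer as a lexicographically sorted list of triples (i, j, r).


Computing R[i][j] = min implied NW-rank bound (n=10, 21 conditions):

  i=1: 0 0 0 0 0 1 1 1 1 1
  i=2: 0 0 0 0 0 1 1 1 1 2
  i=3: 1 1 1 1 1 2 2 2 2 3
  i=4: 1 1 2 2 2 3 3 3 3 4
  i=5: 1 1 2 3 3 4 4 4 4 5
  i=6: 1 2 3 4 4 5 5 5 5 6
  i=7: 1 2 3 4 4 5 5 5 6 7
  i=8: 1 2 3 4 5 6 6 6 7 8
  i=9: 1 2 3 4 5 6 6 7 8 9
  i=10: 1 2 3 4 5 6 7 8 9 10

hence w(1..10) = (6, 10, 1, 3, 4, 2, 9, 5, 8, 7).

D(w) has 19 cells with 6 SE-corners; essential set:

[(2, 5, 0), (2, 9, 1), (5, 2, 1), (7, 5, 4), (7, 8, 5), (9, 7, 6)]


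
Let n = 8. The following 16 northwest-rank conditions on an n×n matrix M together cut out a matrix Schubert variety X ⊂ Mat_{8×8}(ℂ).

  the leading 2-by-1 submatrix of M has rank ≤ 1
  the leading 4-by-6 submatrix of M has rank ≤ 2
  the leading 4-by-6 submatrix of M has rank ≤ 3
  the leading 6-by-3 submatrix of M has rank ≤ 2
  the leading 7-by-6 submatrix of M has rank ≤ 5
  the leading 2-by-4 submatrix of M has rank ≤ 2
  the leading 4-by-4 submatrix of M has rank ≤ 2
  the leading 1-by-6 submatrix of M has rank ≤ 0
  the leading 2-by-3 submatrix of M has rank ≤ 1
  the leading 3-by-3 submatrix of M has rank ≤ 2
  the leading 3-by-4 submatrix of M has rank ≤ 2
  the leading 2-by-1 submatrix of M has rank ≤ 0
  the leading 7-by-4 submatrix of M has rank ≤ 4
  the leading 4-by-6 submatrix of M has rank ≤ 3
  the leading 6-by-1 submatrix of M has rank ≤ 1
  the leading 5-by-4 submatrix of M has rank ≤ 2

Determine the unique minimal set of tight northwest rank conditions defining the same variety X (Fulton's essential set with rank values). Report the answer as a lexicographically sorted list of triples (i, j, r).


Reconstructing r_w from the 16 given conditions:

  row 1: 0, 0, 0, 0, 0, 0, 1, 1
  row 2: 0, 1, 1, 1, 1, 1, 2, 2
  row 3: 1, 2, 2, 2, 2, 2, 3, 3
  row 4: 1, 2, 2, 2, 2, 2, 3, 4
  row 5: 1, 2, 2, 2, 3, 3, 4, 5
  row 6: 1, 2, 2, 3, 4, 4, 5, 6
  row 7: 1, 2, 3, 4, 5, 5, 6, 7
  row 8: 1, 2, 3, 4, 5, 6, 7, 8

second differences of R give the permutation w = (7, 2, 1, 8, 5, 4, 3, 6).

Rothe diagram D(w) (14 cells), 5 SE-corners (essential conditions):

[(1, 6, 0), (2, 1, 0), (4, 6, 2), (5, 4, 2), (6, 3, 2)]


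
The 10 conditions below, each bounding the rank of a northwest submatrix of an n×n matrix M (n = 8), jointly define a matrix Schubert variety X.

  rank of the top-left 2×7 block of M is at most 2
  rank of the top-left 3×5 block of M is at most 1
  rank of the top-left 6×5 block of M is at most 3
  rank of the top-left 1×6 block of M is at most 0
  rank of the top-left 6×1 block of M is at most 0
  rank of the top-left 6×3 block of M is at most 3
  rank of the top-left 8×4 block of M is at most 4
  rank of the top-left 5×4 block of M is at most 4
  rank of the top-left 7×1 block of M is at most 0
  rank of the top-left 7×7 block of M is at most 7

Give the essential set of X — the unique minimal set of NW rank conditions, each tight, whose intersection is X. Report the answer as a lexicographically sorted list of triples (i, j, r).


Computing R[i][j] = min implied NW-rank bound (n=8, 10 conditions):

  i=1: 0, 0, 0, 0, 0, 0, 1, 1
  i=2: 0, 1, 1, 1, 1, 1, 2, 2
  i=3: 0, 1, 1, 1, 1, 2, 3, 3
  i=4: 0, 1, 2, 2, 2, 3, 4, 4
  i=5: 0, 1, 2, 3, 3, 4, 5, 5
  i=6: 0, 1, 2, 3, 3, 4, 5, 6
  i=7: 0, 1, 2, 3, 4, 5, 6, 7
  i=8: 1, 2, 3, 4, 5, 6, 7, 8

the unique w with this rank table is (7, 2, 6, 3, 4, 8, 5, 1).

Rothe diagram D(w) (16 cells), 4 SE-corners (essential conditions):

[(1, 6, 0), (3, 5, 1), (6, 5, 3), (7, 1, 0)]


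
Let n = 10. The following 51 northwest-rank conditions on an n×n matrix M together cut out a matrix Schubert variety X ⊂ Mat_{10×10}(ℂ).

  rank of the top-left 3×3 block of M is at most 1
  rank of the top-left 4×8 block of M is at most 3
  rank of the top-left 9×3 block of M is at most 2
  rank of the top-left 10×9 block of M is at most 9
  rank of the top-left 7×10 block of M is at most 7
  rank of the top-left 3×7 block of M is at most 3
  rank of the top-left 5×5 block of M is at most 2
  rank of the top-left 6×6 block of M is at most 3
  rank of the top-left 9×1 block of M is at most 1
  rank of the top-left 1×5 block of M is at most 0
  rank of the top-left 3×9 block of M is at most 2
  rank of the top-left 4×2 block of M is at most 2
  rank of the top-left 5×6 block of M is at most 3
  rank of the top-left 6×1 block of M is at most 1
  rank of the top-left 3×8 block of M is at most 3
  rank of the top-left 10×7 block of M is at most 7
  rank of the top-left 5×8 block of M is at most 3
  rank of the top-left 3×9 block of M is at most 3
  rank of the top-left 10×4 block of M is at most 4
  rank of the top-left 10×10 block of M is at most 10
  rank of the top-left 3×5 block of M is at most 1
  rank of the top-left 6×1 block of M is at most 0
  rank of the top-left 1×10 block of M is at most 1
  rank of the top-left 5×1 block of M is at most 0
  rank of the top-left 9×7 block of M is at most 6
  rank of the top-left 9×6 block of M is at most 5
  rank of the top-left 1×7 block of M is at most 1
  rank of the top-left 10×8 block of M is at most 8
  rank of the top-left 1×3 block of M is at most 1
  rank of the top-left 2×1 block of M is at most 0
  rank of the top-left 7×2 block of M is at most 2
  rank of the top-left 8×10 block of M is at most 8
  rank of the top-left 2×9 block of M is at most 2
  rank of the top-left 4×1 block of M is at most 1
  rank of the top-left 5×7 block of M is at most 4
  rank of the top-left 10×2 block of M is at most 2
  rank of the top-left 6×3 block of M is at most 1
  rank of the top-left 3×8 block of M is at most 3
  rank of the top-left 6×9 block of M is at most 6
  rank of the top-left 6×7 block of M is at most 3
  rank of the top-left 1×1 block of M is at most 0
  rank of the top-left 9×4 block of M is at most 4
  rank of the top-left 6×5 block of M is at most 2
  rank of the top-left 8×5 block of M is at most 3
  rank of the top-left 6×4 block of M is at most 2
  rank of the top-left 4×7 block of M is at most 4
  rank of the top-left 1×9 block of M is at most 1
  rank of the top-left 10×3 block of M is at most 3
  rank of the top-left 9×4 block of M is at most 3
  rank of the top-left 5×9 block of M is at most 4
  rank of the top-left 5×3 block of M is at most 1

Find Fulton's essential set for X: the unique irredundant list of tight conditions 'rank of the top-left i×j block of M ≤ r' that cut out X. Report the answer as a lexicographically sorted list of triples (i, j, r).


Propagating the 51 rank bounds to every northwest block:

  row 1: 0 0 0 0 0 1 1 1 1 1
  row 2: 0 1 1 1 1 2 2 2 2 2
  row 3: 0 1 1 1 1 2 2 2 2 3
  row 4: 0 1 1 2 2 3 3 3 3 4
  row 5: 0 1 1 2 2 3 3 3 4 5
  row 6: 0 1 1 2 2 3 3 4 5 6
  row 7: 1 2 2 3 3 4 4 5 6 7
  row 8: 1 2 2 3 3 4 5 6 7 8
  row 9: 1 2 2 3 4 5 6 7 8 9
  row 10: 1 2 3 4 5 6 7 8 9 10

reading off 1-entries of Δ²R: w = (6, 2, 10, 4, 9, 8, 1, 7, 5, 3).

Fulton essential set (10 of the 27 Rothe cells):

[(1, 5, 0), (3, 5, 1), (3, 9, 2), (5, 8, 3), (6, 1, 0), (6, 3, 1), (6, 5, 2), (6, 7, 3), (8, 5, 3), (9, 3, 2)]
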